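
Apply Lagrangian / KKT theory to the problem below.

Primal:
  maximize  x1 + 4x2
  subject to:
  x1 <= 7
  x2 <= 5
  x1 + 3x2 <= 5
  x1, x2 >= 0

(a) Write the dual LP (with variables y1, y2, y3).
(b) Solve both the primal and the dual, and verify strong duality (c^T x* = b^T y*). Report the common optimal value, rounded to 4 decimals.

The standard primal-dual pair for 'max c^T x s.t. A x <= b, x >= 0' is:
  Dual:  min b^T y  s.t.  A^T y >= c,  y >= 0.

So the dual LP is:
  minimize  7y1 + 5y2 + 5y3
  subject to:
    y1 + y3 >= 1
    y2 + 3y3 >= 4
    y1, y2, y3 >= 0

Solving the primal: x* = (0, 1.6667).
  primal value c^T x* = 6.6667.
Solving the dual: y* = (0, 0, 1.3333).
  dual value b^T y* = 6.6667.
Strong duality: c^T x* = b^T y*. Confirmed.

6.6667


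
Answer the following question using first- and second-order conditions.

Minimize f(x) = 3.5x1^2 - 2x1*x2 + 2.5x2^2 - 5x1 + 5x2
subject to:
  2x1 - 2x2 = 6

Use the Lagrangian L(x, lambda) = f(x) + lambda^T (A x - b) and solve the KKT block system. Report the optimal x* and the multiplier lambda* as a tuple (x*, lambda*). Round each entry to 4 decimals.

Form the Lagrangian:
  L(x, lambda) = (1/2) x^T Q x + c^T x + lambda^T (A x - b)
Stationarity (grad_x L = 0): Q x + c + A^T lambda = 0.
Primal feasibility: A x = b.

This gives the KKT block system:
  [ Q   A^T ] [ x     ]   [-c ]
  [ A    0  ] [ lambda ] = [ b ]

Solving the linear system:
  x*      = (1.125, -1.875)
  lambda* = (-3.3125)
  f(x*)   = 2.4375

x* = (1.125, -1.875), lambda* = (-3.3125)


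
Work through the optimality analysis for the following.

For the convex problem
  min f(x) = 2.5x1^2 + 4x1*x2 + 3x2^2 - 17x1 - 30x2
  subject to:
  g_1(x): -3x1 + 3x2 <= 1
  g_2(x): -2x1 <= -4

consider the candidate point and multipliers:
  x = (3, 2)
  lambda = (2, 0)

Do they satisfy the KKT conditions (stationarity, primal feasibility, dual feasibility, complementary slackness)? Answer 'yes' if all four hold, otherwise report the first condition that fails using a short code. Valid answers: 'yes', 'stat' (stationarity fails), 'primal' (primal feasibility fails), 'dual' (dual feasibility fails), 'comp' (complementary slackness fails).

Gradient of f: grad f(x) = Q x + c = (6, -6)
Constraint values g_i(x) = a_i^T x - b_i:
  g_1((3, 2)) = -4
  g_2((3, 2)) = -2
Stationarity residual: grad f(x) + sum_i lambda_i a_i = (0, 0)
  -> stationarity OK
Primal feasibility (all g_i <= 0): OK
Dual feasibility (all lambda_i >= 0): OK
Complementary slackness (lambda_i * g_i(x) = 0 for all i): FAILS

Verdict: the first failing condition is complementary_slackness -> comp.

comp


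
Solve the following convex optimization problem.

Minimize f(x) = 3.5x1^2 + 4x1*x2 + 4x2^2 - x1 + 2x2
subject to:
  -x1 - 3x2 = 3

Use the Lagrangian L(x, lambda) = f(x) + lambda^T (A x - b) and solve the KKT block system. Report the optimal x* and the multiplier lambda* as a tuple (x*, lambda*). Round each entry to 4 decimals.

Form the Lagrangian:
  L(x, lambda) = (1/2) x^T Q x + c^T x + lambda^T (A x - b)
Stationarity (grad_x L = 0): Q x + c + A^T lambda = 0.
Primal feasibility: A x = b.

This gives the KKT block system:
  [ Q   A^T ] [ x     ]   [-c ]
  [ A    0  ] [ lambda ] = [ b ]

Solving the linear system:
  x*      = (0.5745, -1.1915)
  lambda* = (-1.7447)
  f(x*)   = 1.1383

x* = (0.5745, -1.1915), lambda* = (-1.7447)


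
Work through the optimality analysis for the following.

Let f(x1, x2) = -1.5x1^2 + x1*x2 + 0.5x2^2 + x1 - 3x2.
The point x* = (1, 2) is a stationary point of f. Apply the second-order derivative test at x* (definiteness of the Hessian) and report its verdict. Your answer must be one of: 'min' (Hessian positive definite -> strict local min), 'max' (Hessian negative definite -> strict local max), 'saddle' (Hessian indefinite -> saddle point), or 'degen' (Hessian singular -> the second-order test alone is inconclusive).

Compute the Hessian H = grad^2 f:
  H = [[-3, 1], [1, 1]]
Verify stationarity: grad f(x*) = H x* + g = (0, 0).
Eigenvalues of H: -3.2361, 1.2361.
Eigenvalues have mixed signs, so H is indefinite -> x* is a saddle point.

saddle


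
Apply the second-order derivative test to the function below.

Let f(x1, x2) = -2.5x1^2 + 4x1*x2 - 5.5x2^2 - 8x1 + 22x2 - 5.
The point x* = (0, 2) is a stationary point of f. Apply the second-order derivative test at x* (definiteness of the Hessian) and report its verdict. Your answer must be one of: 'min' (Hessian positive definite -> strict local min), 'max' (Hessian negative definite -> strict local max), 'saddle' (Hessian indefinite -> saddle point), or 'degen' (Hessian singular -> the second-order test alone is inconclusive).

Compute the Hessian H = grad^2 f:
  H = [[-5, 4], [4, -11]]
Verify stationarity: grad f(x*) = H x* + g = (0, 0).
Eigenvalues of H: -13, -3.
Both eigenvalues < 0, so H is negative definite -> x* is a strict local max.

max


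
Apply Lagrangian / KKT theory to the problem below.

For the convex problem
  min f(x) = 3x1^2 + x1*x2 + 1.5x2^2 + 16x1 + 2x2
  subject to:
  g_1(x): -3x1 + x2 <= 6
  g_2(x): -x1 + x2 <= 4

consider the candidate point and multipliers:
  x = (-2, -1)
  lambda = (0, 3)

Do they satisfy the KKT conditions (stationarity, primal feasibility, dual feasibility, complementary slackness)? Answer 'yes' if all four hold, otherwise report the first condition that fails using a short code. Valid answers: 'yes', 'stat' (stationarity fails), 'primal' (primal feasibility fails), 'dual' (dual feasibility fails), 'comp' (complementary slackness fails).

Gradient of f: grad f(x) = Q x + c = (3, -3)
Constraint values g_i(x) = a_i^T x - b_i:
  g_1((-2, -1)) = -1
  g_2((-2, -1)) = -3
Stationarity residual: grad f(x) + sum_i lambda_i a_i = (0, 0)
  -> stationarity OK
Primal feasibility (all g_i <= 0): OK
Dual feasibility (all lambda_i >= 0): OK
Complementary slackness (lambda_i * g_i(x) = 0 for all i): FAILS

Verdict: the first failing condition is complementary_slackness -> comp.

comp


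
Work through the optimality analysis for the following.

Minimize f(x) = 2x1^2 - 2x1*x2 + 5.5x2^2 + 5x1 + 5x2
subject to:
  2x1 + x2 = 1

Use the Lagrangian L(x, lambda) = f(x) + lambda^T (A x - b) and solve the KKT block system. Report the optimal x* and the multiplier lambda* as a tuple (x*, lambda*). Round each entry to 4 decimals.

Form the Lagrangian:
  L(x, lambda) = (1/2) x^T Q x + c^T x + lambda^T (A x - b)
Stationarity (grad_x L = 0): Q x + c + A^T lambda = 0.
Primal feasibility: A x = b.

This gives the KKT block system:
  [ Q   A^T ] [ x     ]   [-c ]
  [ A    0  ] [ lambda ] = [ b ]

Solving the linear system:
  x*      = (0.5179, -0.0357)
  lambda* = (-3.5714)
  f(x*)   = 2.9911

x* = (0.5179, -0.0357), lambda* = (-3.5714)


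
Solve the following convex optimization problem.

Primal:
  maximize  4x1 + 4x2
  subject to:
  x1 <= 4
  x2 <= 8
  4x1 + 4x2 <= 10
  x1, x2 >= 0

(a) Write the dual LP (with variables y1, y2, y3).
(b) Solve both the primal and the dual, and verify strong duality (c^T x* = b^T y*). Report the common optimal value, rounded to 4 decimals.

The standard primal-dual pair for 'max c^T x s.t. A x <= b, x >= 0' is:
  Dual:  min b^T y  s.t.  A^T y >= c,  y >= 0.

So the dual LP is:
  minimize  4y1 + 8y2 + 10y3
  subject to:
    y1 + 4y3 >= 4
    y2 + 4y3 >= 4
    y1, y2, y3 >= 0

Solving the primal: x* = (2.5, 0).
  primal value c^T x* = 10.
Solving the dual: y* = (0, 0, 1).
  dual value b^T y* = 10.
Strong duality: c^T x* = b^T y*. Confirmed.

10


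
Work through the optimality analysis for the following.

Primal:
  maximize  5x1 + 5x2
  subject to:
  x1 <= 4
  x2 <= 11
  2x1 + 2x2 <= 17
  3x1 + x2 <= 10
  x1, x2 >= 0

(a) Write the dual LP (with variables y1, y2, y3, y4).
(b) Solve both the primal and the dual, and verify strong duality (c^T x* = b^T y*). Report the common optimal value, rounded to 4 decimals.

The standard primal-dual pair for 'max c^T x s.t. A x <= b, x >= 0' is:
  Dual:  min b^T y  s.t.  A^T y >= c,  y >= 0.

So the dual LP is:
  minimize  4y1 + 11y2 + 17y3 + 10y4
  subject to:
    y1 + 2y3 + 3y4 >= 5
    y2 + 2y3 + y4 >= 5
    y1, y2, y3, y4 >= 0

Solving the primal: x* = (0.75, 7.75).
  primal value c^T x* = 42.5.
Solving the dual: y* = (0, 0, 2.5, 0).
  dual value b^T y* = 42.5.
Strong duality: c^T x* = b^T y*. Confirmed.

42.5


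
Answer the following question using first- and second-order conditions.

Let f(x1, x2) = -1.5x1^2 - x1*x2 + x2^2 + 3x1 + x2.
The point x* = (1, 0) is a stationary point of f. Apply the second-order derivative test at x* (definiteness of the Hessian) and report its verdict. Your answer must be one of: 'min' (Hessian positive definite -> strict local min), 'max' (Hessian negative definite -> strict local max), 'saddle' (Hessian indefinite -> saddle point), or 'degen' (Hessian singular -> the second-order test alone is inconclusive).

Compute the Hessian H = grad^2 f:
  H = [[-3, -1], [-1, 2]]
Verify stationarity: grad f(x*) = H x* + g = (0, 0).
Eigenvalues of H: -3.1926, 2.1926.
Eigenvalues have mixed signs, so H is indefinite -> x* is a saddle point.

saddle


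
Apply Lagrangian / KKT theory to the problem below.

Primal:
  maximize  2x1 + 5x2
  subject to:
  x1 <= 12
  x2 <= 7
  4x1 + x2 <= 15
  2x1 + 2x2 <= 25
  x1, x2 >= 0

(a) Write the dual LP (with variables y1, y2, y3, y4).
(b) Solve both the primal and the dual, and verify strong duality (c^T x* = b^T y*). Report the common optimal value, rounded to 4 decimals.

The standard primal-dual pair for 'max c^T x s.t. A x <= b, x >= 0' is:
  Dual:  min b^T y  s.t.  A^T y >= c,  y >= 0.

So the dual LP is:
  minimize  12y1 + 7y2 + 15y3 + 25y4
  subject to:
    y1 + 4y3 + 2y4 >= 2
    y2 + y3 + 2y4 >= 5
    y1, y2, y3, y4 >= 0

Solving the primal: x* = (2, 7).
  primal value c^T x* = 39.
Solving the dual: y* = (0, 4.5, 0.5, 0).
  dual value b^T y* = 39.
Strong duality: c^T x* = b^T y*. Confirmed.

39


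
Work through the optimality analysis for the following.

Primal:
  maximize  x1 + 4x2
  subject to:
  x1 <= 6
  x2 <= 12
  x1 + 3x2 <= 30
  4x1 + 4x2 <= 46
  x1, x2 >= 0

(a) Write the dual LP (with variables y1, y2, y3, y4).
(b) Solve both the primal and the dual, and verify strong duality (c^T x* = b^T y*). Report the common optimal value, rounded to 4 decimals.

The standard primal-dual pair for 'max c^T x s.t. A x <= b, x >= 0' is:
  Dual:  min b^T y  s.t.  A^T y >= c,  y >= 0.

So the dual LP is:
  minimize  6y1 + 12y2 + 30y3 + 46y4
  subject to:
    y1 + y3 + 4y4 >= 1
    y2 + 3y3 + 4y4 >= 4
    y1, y2, y3, y4 >= 0

Solving the primal: x* = (0, 10).
  primal value c^T x* = 40.
Solving the dual: y* = (0, 0, 1.3333, 0).
  dual value b^T y* = 40.
Strong duality: c^T x* = b^T y*. Confirmed.

40


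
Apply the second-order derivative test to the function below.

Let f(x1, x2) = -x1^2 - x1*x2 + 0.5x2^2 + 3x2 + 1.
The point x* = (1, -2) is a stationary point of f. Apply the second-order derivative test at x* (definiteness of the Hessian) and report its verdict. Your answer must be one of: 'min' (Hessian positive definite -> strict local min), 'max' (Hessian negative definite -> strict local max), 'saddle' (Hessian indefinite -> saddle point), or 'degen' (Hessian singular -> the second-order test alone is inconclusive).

Compute the Hessian H = grad^2 f:
  H = [[-2, -1], [-1, 1]]
Verify stationarity: grad f(x*) = H x* + g = (0, 0).
Eigenvalues of H: -2.3028, 1.3028.
Eigenvalues have mixed signs, so H is indefinite -> x* is a saddle point.

saddle


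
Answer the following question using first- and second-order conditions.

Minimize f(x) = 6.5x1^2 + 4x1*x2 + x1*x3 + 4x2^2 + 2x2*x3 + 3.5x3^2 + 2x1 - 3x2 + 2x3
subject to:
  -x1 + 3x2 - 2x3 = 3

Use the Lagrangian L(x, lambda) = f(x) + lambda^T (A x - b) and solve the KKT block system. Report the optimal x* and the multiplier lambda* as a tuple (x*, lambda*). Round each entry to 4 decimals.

Form the Lagrangian:
  L(x, lambda) = (1/2) x^T Q x + c^T x + lambda^T (A x - b)
Stationarity (grad_x L = 0): Q x + c + A^T lambda = 0.
Primal feasibility: A x = b.

This gives the KKT block system:
  [ Q   A^T ] [ x     ]   [-c ]
  [ A    0  ] [ lambda ] = [ b ]

Solving the linear system:
  x*      = (-0.3115, 0.6224, -0.4106)
  lambda* = (0.0294)
  f(x*)   = -1.6998

x* = (-0.3115, 0.6224, -0.4106), lambda* = (0.0294)


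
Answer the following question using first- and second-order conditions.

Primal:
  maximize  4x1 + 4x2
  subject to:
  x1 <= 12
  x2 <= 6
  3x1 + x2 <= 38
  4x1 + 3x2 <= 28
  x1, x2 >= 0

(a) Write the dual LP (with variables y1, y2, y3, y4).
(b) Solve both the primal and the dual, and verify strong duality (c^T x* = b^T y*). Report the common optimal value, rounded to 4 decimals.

The standard primal-dual pair for 'max c^T x s.t. A x <= b, x >= 0' is:
  Dual:  min b^T y  s.t.  A^T y >= c,  y >= 0.

So the dual LP is:
  minimize  12y1 + 6y2 + 38y3 + 28y4
  subject to:
    y1 + 3y3 + 4y4 >= 4
    y2 + y3 + 3y4 >= 4
    y1, y2, y3, y4 >= 0

Solving the primal: x* = (2.5, 6).
  primal value c^T x* = 34.
Solving the dual: y* = (0, 1, 0, 1).
  dual value b^T y* = 34.
Strong duality: c^T x* = b^T y*. Confirmed.

34


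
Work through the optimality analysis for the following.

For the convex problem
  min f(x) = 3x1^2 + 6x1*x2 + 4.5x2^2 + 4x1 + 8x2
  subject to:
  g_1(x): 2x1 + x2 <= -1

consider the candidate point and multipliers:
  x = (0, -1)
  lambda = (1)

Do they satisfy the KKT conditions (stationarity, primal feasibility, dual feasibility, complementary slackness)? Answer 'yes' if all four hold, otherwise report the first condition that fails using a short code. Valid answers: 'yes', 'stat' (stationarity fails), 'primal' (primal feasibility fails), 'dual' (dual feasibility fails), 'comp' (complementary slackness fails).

Gradient of f: grad f(x) = Q x + c = (-2, -1)
Constraint values g_i(x) = a_i^T x - b_i:
  g_1((0, -1)) = 0
Stationarity residual: grad f(x) + sum_i lambda_i a_i = (0, 0)
  -> stationarity OK
Primal feasibility (all g_i <= 0): OK
Dual feasibility (all lambda_i >= 0): OK
Complementary slackness (lambda_i * g_i(x) = 0 for all i): OK

Verdict: yes, KKT holds.

yes


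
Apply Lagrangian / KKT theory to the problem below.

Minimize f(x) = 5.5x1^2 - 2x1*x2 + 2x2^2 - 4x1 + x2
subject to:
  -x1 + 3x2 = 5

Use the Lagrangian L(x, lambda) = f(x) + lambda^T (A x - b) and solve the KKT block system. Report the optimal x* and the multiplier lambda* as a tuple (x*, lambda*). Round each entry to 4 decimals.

Form the Lagrangian:
  L(x, lambda) = (1/2) x^T Q x + c^T x + lambda^T (A x - b)
Stationarity (grad_x L = 0): Q x + c + A^T lambda = 0.
Primal feasibility: A x = b.

This gives the KKT block system:
  [ Q   A^T ] [ x     ]   [-c ]
  [ A    0  ] [ lambda ] = [ b ]

Solving the linear system:
  x*      = (0.4725, 1.8242)
  lambda* = (-2.4505)
  f(x*)   = 6.0934

x* = (0.4725, 1.8242), lambda* = (-2.4505)


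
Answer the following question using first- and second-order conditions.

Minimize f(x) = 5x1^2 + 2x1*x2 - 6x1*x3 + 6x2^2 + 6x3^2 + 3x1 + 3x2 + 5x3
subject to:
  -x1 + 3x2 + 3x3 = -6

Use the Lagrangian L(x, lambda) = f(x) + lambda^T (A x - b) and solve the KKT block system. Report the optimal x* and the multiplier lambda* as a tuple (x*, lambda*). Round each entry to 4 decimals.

Form the Lagrangian:
  L(x, lambda) = (1/2) x^T Q x + c^T x + lambda^T (A x - b)
Stationarity (grad_x L = 0): Q x + c + A^T lambda = 0.
Primal feasibility: A x = b.

This gives the KKT block system:
  [ Q   A^T ] [ x     ]   [-c ]
  [ A    0  ] [ lambda ] = [ b ]

Solving the linear system:
  x*      = (-0.75, -0.7917, -1.4583)
  lambda* = (2.6667)
  f(x*)   = 2.0417

x* = (-0.75, -0.7917, -1.4583), lambda* = (2.6667)


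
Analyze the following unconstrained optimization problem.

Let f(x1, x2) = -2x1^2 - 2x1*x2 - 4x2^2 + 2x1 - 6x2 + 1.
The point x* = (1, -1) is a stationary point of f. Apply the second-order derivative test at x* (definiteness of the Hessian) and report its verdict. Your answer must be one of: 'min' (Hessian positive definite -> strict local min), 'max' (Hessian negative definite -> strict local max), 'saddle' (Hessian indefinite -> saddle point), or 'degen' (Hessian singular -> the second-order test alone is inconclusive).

Compute the Hessian H = grad^2 f:
  H = [[-4, -2], [-2, -8]]
Verify stationarity: grad f(x*) = H x* + g = (0, 0).
Eigenvalues of H: -8.8284, -3.1716.
Both eigenvalues < 0, so H is negative definite -> x* is a strict local max.

max


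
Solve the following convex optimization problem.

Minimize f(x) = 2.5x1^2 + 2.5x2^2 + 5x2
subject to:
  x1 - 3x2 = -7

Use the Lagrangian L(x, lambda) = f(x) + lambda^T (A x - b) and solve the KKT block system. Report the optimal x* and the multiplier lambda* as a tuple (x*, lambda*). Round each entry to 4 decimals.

Form the Lagrangian:
  L(x, lambda) = (1/2) x^T Q x + c^T x + lambda^T (A x - b)
Stationarity (grad_x L = 0): Q x + c + A^T lambda = 0.
Primal feasibility: A x = b.

This gives the KKT block system:
  [ Q   A^T ] [ x     ]   [-c ]
  [ A    0  ] [ lambda ] = [ b ]

Solving the linear system:
  x*      = (-1, 2)
  lambda* = (5)
  f(x*)   = 22.5

x* = (-1, 2), lambda* = (5)


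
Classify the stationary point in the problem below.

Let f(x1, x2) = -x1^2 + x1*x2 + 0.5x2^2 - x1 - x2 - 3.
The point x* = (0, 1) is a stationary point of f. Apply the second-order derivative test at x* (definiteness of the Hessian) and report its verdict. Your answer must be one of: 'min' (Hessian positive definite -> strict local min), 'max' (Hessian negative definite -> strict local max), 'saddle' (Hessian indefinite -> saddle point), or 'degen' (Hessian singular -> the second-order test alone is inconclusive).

Compute the Hessian H = grad^2 f:
  H = [[-2, 1], [1, 1]]
Verify stationarity: grad f(x*) = H x* + g = (0, 0).
Eigenvalues of H: -2.3028, 1.3028.
Eigenvalues have mixed signs, so H is indefinite -> x* is a saddle point.

saddle


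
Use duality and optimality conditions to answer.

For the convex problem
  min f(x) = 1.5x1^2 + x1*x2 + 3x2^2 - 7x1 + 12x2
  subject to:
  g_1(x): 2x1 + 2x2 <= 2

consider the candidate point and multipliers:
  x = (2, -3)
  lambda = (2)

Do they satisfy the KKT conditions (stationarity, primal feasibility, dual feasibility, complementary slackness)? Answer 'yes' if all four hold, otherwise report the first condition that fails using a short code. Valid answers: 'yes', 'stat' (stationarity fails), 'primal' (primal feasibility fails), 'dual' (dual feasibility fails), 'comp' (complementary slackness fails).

Gradient of f: grad f(x) = Q x + c = (-4, -4)
Constraint values g_i(x) = a_i^T x - b_i:
  g_1((2, -3)) = -4
Stationarity residual: grad f(x) + sum_i lambda_i a_i = (0, 0)
  -> stationarity OK
Primal feasibility (all g_i <= 0): OK
Dual feasibility (all lambda_i >= 0): OK
Complementary slackness (lambda_i * g_i(x) = 0 for all i): FAILS

Verdict: the first failing condition is complementary_slackness -> comp.

comp


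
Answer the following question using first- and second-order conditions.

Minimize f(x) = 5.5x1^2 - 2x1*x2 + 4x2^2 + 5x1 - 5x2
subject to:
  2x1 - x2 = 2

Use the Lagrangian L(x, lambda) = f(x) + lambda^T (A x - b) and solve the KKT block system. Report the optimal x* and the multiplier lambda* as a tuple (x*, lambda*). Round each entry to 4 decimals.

Form the Lagrangian:
  L(x, lambda) = (1/2) x^T Q x + c^T x + lambda^T (A x - b)
Stationarity (grad_x L = 0): Q x + c + A^T lambda = 0.
Primal feasibility: A x = b.

This gives the KKT block system:
  [ Q   A^T ] [ x     ]   [-c ]
  [ A    0  ] [ lambda ] = [ b ]

Solving the linear system:
  x*      = (0.9429, -0.1143)
  lambda* = (-7.8)
  f(x*)   = 10.4429

x* = (0.9429, -0.1143), lambda* = (-7.8)


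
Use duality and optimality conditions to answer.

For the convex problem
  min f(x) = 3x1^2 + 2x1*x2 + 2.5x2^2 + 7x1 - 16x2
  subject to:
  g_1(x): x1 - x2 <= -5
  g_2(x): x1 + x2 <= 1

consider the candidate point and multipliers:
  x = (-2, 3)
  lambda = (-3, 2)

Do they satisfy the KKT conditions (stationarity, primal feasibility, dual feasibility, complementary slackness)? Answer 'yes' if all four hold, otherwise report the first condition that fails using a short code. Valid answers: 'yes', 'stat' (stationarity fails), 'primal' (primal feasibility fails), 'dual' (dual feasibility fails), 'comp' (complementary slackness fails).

Gradient of f: grad f(x) = Q x + c = (1, -5)
Constraint values g_i(x) = a_i^T x - b_i:
  g_1((-2, 3)) = 0
  g_2((-2, 3)) = 0
Stationarity residual: grad f(x) + sum_i lambda_i a_i = (0, 0)
  -> stationarity OK
Primal feasibility (all g_i <= 0): OK
Dual feasibility (all lambda_i >= 0): FAILS
Complementary slackness (lambda_i * g_i(x) = 0 for all i): OK

Verdict: the first failing condition is dual_feasibility -> dual.

dual


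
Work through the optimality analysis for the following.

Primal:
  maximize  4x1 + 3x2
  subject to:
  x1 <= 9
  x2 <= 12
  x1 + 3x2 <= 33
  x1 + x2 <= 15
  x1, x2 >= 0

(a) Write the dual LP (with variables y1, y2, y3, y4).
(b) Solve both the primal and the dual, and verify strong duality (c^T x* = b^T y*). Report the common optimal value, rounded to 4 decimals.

The standard primal-dual pair for 'max c^T x s.t. A x <= b, x >= 0' is:
  Dual:  min b^T y  s.t.  A^T y >= c,  y >= 0.

So the dual LP is:
  minimize  9y1 + 12y2 + 33y3 + 15y4
  subject to:
    y1 + y3 + y4 >= 4
    y2 + 3y3 + y4 >= 3
    y1, y2, y3, y4 >= 0

Solving the primal: x* = (9, 6).
  primal value c^T x* = 54.
Solving the dual: y* = (1, 0, 0, 3).
  dual value b^T y* = 54.
Strong duality: c^T x* = b^T y*. Confirmed.

54


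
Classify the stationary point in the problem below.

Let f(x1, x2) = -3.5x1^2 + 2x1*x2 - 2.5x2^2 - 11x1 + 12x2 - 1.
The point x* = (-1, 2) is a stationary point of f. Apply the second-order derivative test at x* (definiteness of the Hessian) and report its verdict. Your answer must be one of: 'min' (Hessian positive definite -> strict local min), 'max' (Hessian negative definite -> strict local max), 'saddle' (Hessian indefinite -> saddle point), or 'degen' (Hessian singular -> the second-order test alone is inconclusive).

Compute the Hessian H = grad^2 f:
  H = [[-7, 2], [2, -5]]
Verify stationarity: grad f(x*) = H x* + g = (0, 0).
Eigenvalues of H: -8.2361, -3.7639.
Both eigenvalues < 0, so H is negative definite -> x* is a strict local max.

max


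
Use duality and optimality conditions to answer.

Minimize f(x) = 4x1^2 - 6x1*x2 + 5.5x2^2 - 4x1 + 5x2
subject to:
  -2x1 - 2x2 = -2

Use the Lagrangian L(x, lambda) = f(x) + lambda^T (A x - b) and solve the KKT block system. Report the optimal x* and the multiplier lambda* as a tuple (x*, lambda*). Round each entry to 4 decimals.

Form the Lagrangian:
  L(x, lambda) = (1/2) x^T Q x + c^T x + lambda^T (A x - b)
Stationarity (grad_x L = 0): Q x + c + A^T lambda = 0.
Primal feasibility: A x = b.

This gives the KKT block system:
  [ Q   A^T ] [ x     ]   [-c ]
  [ A    0  ] [ lambda ] = [ b ]

Solving the linear system:
  x*      = (0.8387, 0.1613)
  lambda* = (0.871)
  f(x*)   = -0.4032

x* = (0.8387, 0.1613), lambda* = (0.871)


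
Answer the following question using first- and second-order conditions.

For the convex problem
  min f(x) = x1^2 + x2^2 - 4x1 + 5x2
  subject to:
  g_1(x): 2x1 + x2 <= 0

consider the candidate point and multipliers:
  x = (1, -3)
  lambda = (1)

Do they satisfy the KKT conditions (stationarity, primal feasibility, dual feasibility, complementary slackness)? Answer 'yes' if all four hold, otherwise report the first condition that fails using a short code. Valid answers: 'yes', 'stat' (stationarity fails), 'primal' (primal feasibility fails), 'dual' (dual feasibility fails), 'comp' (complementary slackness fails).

Gradient of f: grad f(x) = Q x + c = (-2, -1)
Constraint values g_i(x) = a_i^T x - b_i:
  g_1((1, -3)) = -1
Stationarity residual: grad f(x) + sum_i lambda_i a_i = (0, 0)
  -> stationarity OK
Primal feasibility (all g_i <= 0): OK
Dual feasibility (all lambda_i >= 0): OK
Complementary slackness (lambda_i * g_i(x) = 0 for all i): FAILS

Verdict: the first failing condition is complementary_slackness -> comp.

comp


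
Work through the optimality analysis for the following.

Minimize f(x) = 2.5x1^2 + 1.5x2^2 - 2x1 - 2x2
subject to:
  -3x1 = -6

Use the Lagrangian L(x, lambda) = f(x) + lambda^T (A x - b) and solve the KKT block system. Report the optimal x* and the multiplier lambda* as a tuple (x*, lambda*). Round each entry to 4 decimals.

Form the Lagrangian:
  L(x, lambda) = (1/2) x^T Q x + c^T x + lambda^T (A x - b)
Stationarity (grad_x L = 0): Q x + c + A^T lambda = 0.
Primal feasibility: A x = b.

This gives the KKT block system:
  [ Q   A^T ] [ x     ]   [-c ]
  [ A    0  ] [ lambda ] = [ b ]

Solving the linear system:
  x*      = (2, 0.6667)
  lambda* = (2.6667)
  f(x*)   = 5.3333

x* = (2, 0.6667), lambda* = (2.6667)


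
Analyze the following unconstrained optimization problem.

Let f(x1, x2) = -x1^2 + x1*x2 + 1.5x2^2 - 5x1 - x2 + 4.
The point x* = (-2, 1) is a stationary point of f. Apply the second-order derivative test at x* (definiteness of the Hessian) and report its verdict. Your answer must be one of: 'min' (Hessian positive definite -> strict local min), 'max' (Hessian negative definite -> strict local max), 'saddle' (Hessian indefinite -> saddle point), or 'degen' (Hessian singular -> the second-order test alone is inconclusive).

Compute the Hessian H = grad^2 f:
  H = [[-2, 1], [1, 3]]
Verify stationarity: grad f(x*) = H x* + g = (0, 0).
Eigenvalues of H: -2.1926, 3.1926.
Eigenvalues have mixed signs, so H is indefinite -> x* is a saddle point.

saddle


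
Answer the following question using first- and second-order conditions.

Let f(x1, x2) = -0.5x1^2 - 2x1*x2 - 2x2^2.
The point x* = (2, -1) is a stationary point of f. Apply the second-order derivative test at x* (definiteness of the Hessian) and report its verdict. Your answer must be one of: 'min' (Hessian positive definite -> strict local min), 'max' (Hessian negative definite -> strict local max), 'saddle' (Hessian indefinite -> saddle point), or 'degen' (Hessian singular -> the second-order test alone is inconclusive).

Compute the Hessian H = grad^2 f:
  H = [[-1, -2], [-2, -4]]
Verify stationarity: grad f(x*) = H x* + g = (0, 0).
Eigenvalues of H: -5, 0.
H has a zero eigenvalue (singular; negative semidefinite but not definite), so H is neither positive definite, negative definite, nor indefinite. The second-order test alone is inconclusive -> degen.
(Indeed, f is constant along the null direction of H through x*, so x* is not a strict local extremum.)

degen


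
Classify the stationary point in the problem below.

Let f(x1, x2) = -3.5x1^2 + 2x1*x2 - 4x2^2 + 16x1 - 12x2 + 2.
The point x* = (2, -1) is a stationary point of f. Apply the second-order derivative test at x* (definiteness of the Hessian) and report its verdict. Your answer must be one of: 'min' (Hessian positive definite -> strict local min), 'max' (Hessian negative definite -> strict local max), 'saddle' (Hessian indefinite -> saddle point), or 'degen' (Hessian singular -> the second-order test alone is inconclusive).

Compute the Hessian H = grad^2 f:
  H = [[-7, 2], [2, -8]]
Verify stationarity: grad f(x*) = H x* + g = (0, 0).
Eigenvalues of H: -9.5616, -5.4384.
Both eigenvalues < 0, so H is negative definite -> x* is a strict local max.

max


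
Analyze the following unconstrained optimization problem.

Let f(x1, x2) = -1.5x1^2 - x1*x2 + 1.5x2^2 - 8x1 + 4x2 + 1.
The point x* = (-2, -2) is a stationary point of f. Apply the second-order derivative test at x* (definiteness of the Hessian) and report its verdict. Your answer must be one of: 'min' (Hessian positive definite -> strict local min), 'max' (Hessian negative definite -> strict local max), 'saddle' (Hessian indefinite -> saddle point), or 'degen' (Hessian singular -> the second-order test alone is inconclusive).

Compute the Hessian H = grad^2 f:
  H = [[-3, -1], [-1, 3]]
Verify stationarity: grad f(x*) = H x* + g = (0, 0).
Eigenvalues of H: -3.1623, 3.1623.
Eigenvalues have mixed signs, so H is indefinite -> x* is a saddle point.

saddle


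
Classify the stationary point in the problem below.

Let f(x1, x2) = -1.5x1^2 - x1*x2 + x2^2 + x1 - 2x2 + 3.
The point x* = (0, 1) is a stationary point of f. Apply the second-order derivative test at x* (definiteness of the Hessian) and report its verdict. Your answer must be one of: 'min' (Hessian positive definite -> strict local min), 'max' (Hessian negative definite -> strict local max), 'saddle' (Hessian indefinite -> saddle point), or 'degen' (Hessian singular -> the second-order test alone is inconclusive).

Compute the Hessian H = grad^2 f:
  H = [[-3, -1], [-1, 2]]
Verify stationarity: grad f(x*) = H x* + g = (0, 0).
Eigenvalues of H: -3.1926, 2.1926.
Eigenvalues have mixed signs, so H is indefinite -> x* is a saddle point.

saddle


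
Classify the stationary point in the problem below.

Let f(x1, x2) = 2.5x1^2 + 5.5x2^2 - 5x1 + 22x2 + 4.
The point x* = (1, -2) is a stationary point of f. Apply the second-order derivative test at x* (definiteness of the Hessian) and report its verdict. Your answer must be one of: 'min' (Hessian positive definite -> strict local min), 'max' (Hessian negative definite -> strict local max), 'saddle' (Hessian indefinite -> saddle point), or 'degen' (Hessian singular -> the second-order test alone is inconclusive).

Compute the Hessian H = grad^2 f:
  H = [[5, 0], [0, 11]]
Verify stationarity: grad f(x*) = H x* + g = (0, 0).
Eigenvalues of H: 5, 11.
Both eigenvalues > 0, so H is positive definite -> x* is a strict local min.

min


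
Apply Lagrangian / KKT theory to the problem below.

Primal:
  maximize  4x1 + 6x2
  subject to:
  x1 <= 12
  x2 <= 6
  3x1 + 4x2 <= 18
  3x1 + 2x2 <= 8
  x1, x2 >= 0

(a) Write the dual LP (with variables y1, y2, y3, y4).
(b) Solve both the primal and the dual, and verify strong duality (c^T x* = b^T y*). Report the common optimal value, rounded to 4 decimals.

The standard primal-dual pair for 'max c^T x s.t. A x <= b, x >= 0' is:
  Dual:  min b^T y  s.t.  A^T y >= c,  y >= 0.

So the dual LP is:
  minimize  12y1 + 6y2 + 18y3 + 8y4
  subject to:
    y1 + 3y3 + 3y4 >= 4
    y2 + 4y3 + 2y4 >= 6
    y1, y2, y3, y4 >= 0

Solving the primal: x* = (0, 4).
  primal value c^T x* = 24.
Solving the dual: y* = (0, 0, 0, 3).
  dual value b^T y* = 24.
Strong duality: c^T x* = b^T y*. Confirmed.

24


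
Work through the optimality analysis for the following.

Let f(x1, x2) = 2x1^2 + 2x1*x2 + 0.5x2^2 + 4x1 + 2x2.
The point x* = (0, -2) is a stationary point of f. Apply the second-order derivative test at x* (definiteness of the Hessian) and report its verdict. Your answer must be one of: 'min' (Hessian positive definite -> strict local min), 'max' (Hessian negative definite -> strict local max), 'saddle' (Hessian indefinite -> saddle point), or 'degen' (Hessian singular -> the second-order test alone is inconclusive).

Compute the Hessian H = grad^2 f:
  H = [[4, 2], [2, 1]]
Verify stationarity: grad f(x*) = H x* + g = (0, 0).
Eigenvalues of H: 0, 5.
H has a zero eigenvalue (singular; positive semidefinite but not definite), so H is neither positive definite, negative definite, nor indefinite. The second-order test alone is inconclusive -> degen.
(Indeed, f is constant along the null direction of H through x*, so x* is not a strict local extremum.)

degen


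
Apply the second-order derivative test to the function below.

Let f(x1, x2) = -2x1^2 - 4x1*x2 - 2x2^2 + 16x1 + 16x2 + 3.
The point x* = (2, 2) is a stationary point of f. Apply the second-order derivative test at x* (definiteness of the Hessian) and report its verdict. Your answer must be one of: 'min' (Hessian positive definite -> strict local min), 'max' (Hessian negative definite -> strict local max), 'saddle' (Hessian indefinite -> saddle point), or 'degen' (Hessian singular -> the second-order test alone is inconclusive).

Compute the Hessian H = grad^2 f:
  H = [[-4, -4], [-4, -4]]
Verify stationarity: grad f(x*) = H x* + g = (0, 0).
Eigenvalues of H: -8, 0.
H has a zero eigenvalue (singular; negative semidefinite but not definite), so H is neither positive definite, negative definite, nor indefinite. The second-order test alone is inconclusive -> degen.
(Indeed, f is constant along the null direction of H through x*, so x* is not a strict local extremum.)

degen


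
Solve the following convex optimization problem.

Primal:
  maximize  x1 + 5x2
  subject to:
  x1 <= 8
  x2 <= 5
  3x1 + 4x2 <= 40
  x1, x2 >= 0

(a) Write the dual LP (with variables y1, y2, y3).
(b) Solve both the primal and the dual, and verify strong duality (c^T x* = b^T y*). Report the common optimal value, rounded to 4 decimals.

The standard primal-dual pair for 'max c^T x s.t. A x <= b, x >= 0' is:
  Dual:  min b^T y  s.t.  A^T y >= c,  y >= 0.

So the dual LP is:
  minimize  8y1 + 5y2 + 40y3
  subject to:
    y1 + 3y3 >= 1
    y2 + 4y3 >= 5
    y1, y2, y3 >= 0

Solving the primal: x* = (6.6667, 5).
  primal value c^T x* = 31.6667.
Solving the dual: y* = (0, 3.6667, 0.3333).
  dual value b^T y* = 31.6667.
Strong duality: c^T x* = b^T y*. Confirmed.

31.6667


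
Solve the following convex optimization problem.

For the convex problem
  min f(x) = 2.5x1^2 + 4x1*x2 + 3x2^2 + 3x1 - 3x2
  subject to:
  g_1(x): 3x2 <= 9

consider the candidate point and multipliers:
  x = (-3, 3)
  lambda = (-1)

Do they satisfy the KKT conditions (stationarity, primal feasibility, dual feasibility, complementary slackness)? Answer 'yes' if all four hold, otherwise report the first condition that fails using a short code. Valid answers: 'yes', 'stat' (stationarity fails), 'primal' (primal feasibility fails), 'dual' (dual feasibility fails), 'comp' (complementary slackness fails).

Gradient of f: grad f(x) = Q x + c = (0, 3)
Constraint values g_i(x) = a_i^T x - b_i:
  g_1((-3, 3)) = 0
Stationarity residual: grad f(x) + sum_i lambda_i a_i = (0, 0)
  -> stationarity OK
Primal feasibility (all g_i <= 0): OK
Dual feasibility (all lambda_i >= 0): FAILS
Complementary slackness (lambda_i * g_i(x) = 0 for all i): OK

Verdict: the first failing condition is dual_feasibility -> dual.

dual


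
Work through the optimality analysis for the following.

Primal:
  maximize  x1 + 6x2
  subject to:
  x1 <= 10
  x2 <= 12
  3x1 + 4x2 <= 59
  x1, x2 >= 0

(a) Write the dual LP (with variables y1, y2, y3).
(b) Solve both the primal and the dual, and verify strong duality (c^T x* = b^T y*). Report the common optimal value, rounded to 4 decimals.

The standard primal-dual pair for 'max c^T x s.t. A x <= b, x >= 0' is:
  Dual:  min b^T y  s.t.  A^T y >= c,  y >= 0.

So the dual LP is:
  minimize  10y1 + 12y2 + 59y3
  subject to:
    y1 + 3y3 >= 1
    y2 + 4y3 >= 6
    y1, y2, y3 >= 0

Solving the primal: x* = (3.6667, 12).
  primal value c^T x* = 75.6667.
Solving the dual: y* = (0, 4.6667, 0.3333).
  dual value b^T y* = 75.6667.
Strong duality: c^T x* = b^T y*. Confirmed.

75.6667


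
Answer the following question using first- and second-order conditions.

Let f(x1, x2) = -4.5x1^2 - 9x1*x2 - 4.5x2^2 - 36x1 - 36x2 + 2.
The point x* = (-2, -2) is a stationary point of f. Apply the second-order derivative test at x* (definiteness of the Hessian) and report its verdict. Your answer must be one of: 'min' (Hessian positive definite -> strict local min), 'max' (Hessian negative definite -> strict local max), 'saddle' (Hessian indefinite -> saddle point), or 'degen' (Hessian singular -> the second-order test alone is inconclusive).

Compute the Hessian H = grad^2 f:
  H = [[-9, -9], [-9, -9]]
Verify stationarity: grad f(x*) = H x* + g = (0, 0).
Eigenvalues of H: -18, 0.
H has a zero eigenvalue (singular; negative semidefinite but not definite), so H is neither positive definite, negative definite, nor indefinite. The second-order test alone is inconclusive -> degen.
(Indeed, f is constant along the null direction of H through x*, so x* is not a strict local extremum.)

degen


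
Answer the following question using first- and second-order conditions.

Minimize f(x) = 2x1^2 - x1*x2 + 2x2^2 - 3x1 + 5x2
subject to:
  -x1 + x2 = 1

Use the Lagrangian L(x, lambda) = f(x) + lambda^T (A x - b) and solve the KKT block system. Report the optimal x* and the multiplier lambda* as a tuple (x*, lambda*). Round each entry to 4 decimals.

Form the Lagrangian:
  L(x, lambda) = (1/2) x^T Q x + c^T x + lambda^T (A x - b)
Stationarity (grad_x L = 0): Q x + c + A^T lambda = 0.
Primal feasibility: A x = b.

This gives the KKT block system:
  [ Q   A^T ] [ x     ]   [-c ]
  [ A    0  ] [ lambda ] = [ b ]

Solving the linear system:
  x*      = (-0.8333, 0.1667)
  lambda* = (-6.5)
  f(x*)   = 4.9167

x* = (-0.8333, 0.1667), lambda* = (-6.5)


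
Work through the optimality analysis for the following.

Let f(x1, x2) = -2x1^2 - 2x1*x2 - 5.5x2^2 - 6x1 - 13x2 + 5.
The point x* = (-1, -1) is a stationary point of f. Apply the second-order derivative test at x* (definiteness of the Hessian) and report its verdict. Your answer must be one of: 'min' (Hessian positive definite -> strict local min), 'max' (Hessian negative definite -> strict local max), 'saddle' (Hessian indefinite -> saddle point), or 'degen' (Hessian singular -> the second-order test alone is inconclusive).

Compute the Hessian H = grad^2 f:
  H = [[-4, -2], [-2, -11]]
Verify stationarity: grad f(x*) = H x* + g = (0, 0).
Eigenvalues of H: -11.5311, -3.4689.
Both eigenvalues < 0, so H is negative definite -> x* is a strict local max.

max


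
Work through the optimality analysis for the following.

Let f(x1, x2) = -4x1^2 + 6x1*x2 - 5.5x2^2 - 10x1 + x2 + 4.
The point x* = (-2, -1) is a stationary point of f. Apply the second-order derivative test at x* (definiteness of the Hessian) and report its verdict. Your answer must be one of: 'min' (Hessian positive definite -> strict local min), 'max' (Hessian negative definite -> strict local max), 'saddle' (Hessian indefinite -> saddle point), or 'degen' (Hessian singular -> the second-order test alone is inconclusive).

Compute the Hessian H = grad^2 f:
  H = [[-8, 6], [6, -11]]
Verify stationarity: grad f(x*) = H x* + g = (0, 0).
Eigenvalues of H: -15.6847, -3.3153.
Both eigenvalues < 0, so H is negative definite -> x* is a strict local max.

max


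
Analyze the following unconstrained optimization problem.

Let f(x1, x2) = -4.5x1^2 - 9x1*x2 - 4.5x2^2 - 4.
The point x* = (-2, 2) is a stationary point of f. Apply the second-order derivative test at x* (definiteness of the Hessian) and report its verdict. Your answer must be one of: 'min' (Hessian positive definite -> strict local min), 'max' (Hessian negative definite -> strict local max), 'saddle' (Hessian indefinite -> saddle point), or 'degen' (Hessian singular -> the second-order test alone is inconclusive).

Compute the Hessian H = grad^2 f:
  H = [[-9, -9], [-9, -9]]
Verify stationarity: grad f(x*) = H x* + g = (0, 0).
Eigenvalues of H: -18, 0.
H has a zero eigenvalue (singular; negative semidefinite but not definite), so H is neither positive definite, negative definite, nor indefinite. The second-order test alone is inconclusive -> degen.
(Indeed, f is constant along the null direction of H through x*, so x* is not a strict local extremum.)

degen


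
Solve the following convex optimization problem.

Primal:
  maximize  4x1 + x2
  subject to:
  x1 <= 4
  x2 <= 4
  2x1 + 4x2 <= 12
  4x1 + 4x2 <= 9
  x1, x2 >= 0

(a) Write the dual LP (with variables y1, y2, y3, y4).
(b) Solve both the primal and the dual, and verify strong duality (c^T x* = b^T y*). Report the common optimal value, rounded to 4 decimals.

The standard primal-dual pair for 'max c^T x s.t. A x <= b, x >= 0' is:
  Dual:  min b^T y  s.t.  A^T y >= c,  y >= 0.

So the dual LP is:
  minimize  4y1 + 4y2 + 12y3 + 9y4
  subject to:
    y1 + 2y3 + 4y4 >= 4
    y2 + 4y3 + 4y4 >= 1
    y1, y2, y3, y4 >= 0

Solving the primal: x* = (2.25, 0).
  primal value c^T x* = 9.
Solving the dual: y* = (0, 0, 0, 1).
  dual value b^T y* = 9.
Strong duality: c^T x* = b^T y*. Confirmed.

9


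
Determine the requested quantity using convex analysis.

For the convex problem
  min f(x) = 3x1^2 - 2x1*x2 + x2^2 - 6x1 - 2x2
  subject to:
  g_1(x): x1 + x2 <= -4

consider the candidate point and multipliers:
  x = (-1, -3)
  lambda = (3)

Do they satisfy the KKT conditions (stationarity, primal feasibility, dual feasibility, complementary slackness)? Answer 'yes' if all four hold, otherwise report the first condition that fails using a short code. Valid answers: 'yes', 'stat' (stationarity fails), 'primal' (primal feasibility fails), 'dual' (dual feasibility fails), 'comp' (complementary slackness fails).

Gradient of f: grad f(x) = Q x + c = (-6, -6)
Constraint values g_i(x) = a_i^T x - b_i:
  g_1((-1, -3)) = 0
Stationarity residual: grad f(x) + sum_i lambda_i a_i = (-3, -3)
  -> stationarity FAILS
Primal feasibility (all g_i <= 0): OK
Dual feasibility (all lambda_i >= 0): OK
Complementary slackness (lambda_i * g_i(x) = 0 for all i): OK

Verdict: the first failing condition is stationarity -> stat.

stat
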